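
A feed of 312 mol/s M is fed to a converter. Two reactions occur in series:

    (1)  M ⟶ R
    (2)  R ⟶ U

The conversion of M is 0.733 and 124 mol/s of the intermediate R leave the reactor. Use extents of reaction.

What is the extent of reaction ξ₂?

Conversion of M: M consumed = 1ξ₁ = 0.733 × 312 → ξ₁ = 228.7 mol/s.
R balance: n_R = 0 + 1ξ₁ − 1ξ₂ = 124 → ξ₂ = (1·228.7 − 124)/1 = 104.7 mol/s.
Outlet amounts (n = n₀ + Σ ν·ξ):
  M: 312 − 1(228.7) = 83.3
  R: 0 + 1(228.7) − 1(104.7) = 124
  U: 0 + 1(104.7) = 104.7

ξ₂ = 105 mol/s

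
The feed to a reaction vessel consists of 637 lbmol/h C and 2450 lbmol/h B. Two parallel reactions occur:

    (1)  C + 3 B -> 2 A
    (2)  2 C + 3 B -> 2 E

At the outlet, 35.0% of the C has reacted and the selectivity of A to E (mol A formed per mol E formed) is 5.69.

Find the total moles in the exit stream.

Conversion of C: C consumed = 0.35 × 637 = 222.9 lbmol/h = 1ξ₁ + 2ξ₂.
Selectivity: 2ξ₁ / (2ξ₂) = 5.69 → ξ₁ = 5.69 ξ₂.
Substitute: (1·5.69 + 2) ξ₂ = 222.9 → ξ₂ = 28.99 lbmol/h, ξ₁ = 165 lbmol/h.
Outlet amounts (n = n₀ + Σ ν·ξ):
  C: 637 − 1(165) − 2(28.99) = 414.1
  B: 2450 − 3(165) − 3(28.99) = 1868
  A: 0 + 2(165) = 329.9
  E: 0 + 2(28.99) = 57.98
Total out = 414.1 + 1868 + 329.9 + 57.98 = 2670 lbmol/h.

2670 lbmol/h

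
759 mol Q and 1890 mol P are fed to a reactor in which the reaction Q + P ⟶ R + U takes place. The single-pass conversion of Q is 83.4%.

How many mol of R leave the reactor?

633 mol

Q reacted = 0.834 × 759 = 633 mol; ν_Q = −1, so ξ = 633/1 = 633 mol.
Outlet amounts (n = n₀ + ν ξ):
  Q: 759 − 1(633) = 126
  P: 1890 − 1(633) = 1257
  R: 0 + 1(633) = 633
  U: 0 + 1(633) = 633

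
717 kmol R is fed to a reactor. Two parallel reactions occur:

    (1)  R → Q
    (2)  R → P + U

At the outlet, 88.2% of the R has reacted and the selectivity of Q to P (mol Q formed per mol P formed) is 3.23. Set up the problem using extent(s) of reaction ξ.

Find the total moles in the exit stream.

Conversion of R: R consumed = 0.882 × 717 = 632.4 kmol = 1ξ₁ + 1ξ₂.
Selectivity: 1ξ₁ / (1ξ₂) = 3.23 → ξ₁ = 3.23 ξ₂.
Substitute: (1·3.23 + 1) ξ₂ = 632.4 → ξ₂ = 149.5 kmol, ξ₁ = 482.9 kmol.
Outlet amounts (n = n₀ + Σ ν·ξ):
  R: 717 − 1(482.9) − 1(149.5) = 84.61
  Q: 0 + 1(482.9) = 482.9
  P: 0 + 1(149.5) = 149.5
  U: 0 + 1(149.5) = 149.5
Total out = 84.61 + 482.9 + 149.5 + 149.5 = 866.5 kmol.

867 kmol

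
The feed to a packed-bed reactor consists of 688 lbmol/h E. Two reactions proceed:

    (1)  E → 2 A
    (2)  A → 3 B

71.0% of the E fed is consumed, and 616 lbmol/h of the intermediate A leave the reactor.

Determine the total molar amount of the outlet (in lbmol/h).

Conversion of E: E consumed = 1ξ₁ = 0.71 × 688 → ξ₁ = 488.5 lbmol/h.
A balance: n_A = 0 + 2ξ₁ − 1ξ₂ = 616 → ξ₂ = (2·488.5 − 616)/1 = 361 lbmol/h.
Outlet amounts (n = n₀ + Σ ν·ξ):
  E: 688 − 1(488.5) = 199.5
  A: 0 + 2(488.5) − 1(361) = 616
  B: 0 + 3(361) = 1083
Total out = 199.5 + 616 + 1083 = 1898 lbmol/h.

1900 lbmol/h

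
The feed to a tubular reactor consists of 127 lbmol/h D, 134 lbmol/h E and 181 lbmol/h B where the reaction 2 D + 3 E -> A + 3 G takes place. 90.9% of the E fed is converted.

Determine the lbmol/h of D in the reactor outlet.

E reacted = 0.909 × 134 = 121.8 lbmol/h; ν_E = −3, so ξ = 121.8/3 = 40.6 lbmol/h.
Outlet amounts (n = n₀ + ν ξ):
  D: 127 − 2(40.6) = 45.8
  E: 134 − 3(40.6) = 12.19
  A: 0 + 1(40.6) = 40.6
  G: 0 + 3(40.6) = 121.8
  B: 181 (inert)

45.8 lbmol/h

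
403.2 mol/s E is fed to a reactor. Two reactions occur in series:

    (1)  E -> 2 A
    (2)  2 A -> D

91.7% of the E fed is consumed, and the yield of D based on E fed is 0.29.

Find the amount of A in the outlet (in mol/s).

506 mol/s

Conversion of E: E consumed = 1ξ₁ = 0.917 × 403.2 → ξ₁ = 369.7 mol/s.
Yield of D: 1ξ₂ / 403.2 = 0.29 → ξ₂ = 116.9 mol/s.
Outlet amounts (n = n₀ + Σ ν·ξ):
  E: 403.2 − 1(369.7) = 33.47
  A: 0 + 2(369.7) − 2(116.9) = 505.6
  D: 0 + 1(116.9) = 116.9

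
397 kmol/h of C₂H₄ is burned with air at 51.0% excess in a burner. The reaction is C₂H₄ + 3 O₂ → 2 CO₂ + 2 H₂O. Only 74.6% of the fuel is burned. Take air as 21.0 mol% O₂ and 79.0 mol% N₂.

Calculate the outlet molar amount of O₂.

910 kmol/h

Stoichiometric O₂ = 3 × 397 = 1191 kmol/h; O₂ fed = 1191 × 1.510 = 1798 kmol/h.
N₂ fed = 1798 × 79/21 = 6765 kmol/h.
Fuel reacted = 0.746 × 397 → ξ = 296.2 kmol/h.
Outlet (n = n₀ + ν ξ):
  C₂H₄: 397 − 1(296.2) = 100.8
  O₂: 1798 − 3(296.2) = 909.9
  N₂: 6765 (inert)
  CO₂: 0 + 2(296.2) = 592.3
  H₂O: 0 + 2(296.2) = 592.3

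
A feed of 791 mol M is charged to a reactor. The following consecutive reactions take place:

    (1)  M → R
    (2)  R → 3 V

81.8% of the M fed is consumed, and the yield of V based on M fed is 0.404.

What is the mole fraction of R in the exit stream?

0.538

Conversion of M: M consumed = 1ξ₁ = 0.818 × 791 → ξ₁ = 647 mol.
Yield of V: 3ξ₂ / 791 = 0.404 → ξ₂ = 106.5 mol.
Outlet amounts (n = n₀ + Σ ν·ξ):
  M: 791 − 1(647) = 144
  R: 0 + 1(647) − 1(106.5) = 540.5
  V: 0 + 3(106.5) = 319.6
Total out = 1004 mol; y_R = 540.5 / 1004 = 0.5383.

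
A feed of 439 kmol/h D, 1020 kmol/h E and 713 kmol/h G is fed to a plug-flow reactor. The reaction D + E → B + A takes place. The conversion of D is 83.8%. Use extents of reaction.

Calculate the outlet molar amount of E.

652 kmol/h

D reacted = 0.838 × 439 = 367.9 kmol/h; ν_D = −1, so ξ = 367.9/1 = 367.9 kmol/h.
Outlet amounts (n = n₀ + ν ξ):
  D: 439 − 1(367.9) = 71.12
  E: 1020 − 1(367.9) = 652.1
  B: 0 + 1(367.9) = 367.9
  A: 0 + 1(367.9) = 367.9
  G: 713 (inert)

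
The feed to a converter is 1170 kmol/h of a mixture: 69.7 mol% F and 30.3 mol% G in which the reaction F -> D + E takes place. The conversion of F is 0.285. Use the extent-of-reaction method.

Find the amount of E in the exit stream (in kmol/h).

232 kmol/h

F reacted = 0.285 × 815.5 = 232.4 kmol/h; ν_F = −1, so ξ = 232.4/1 = 232.4 kmol/h.
Outlet amounts (n = n₀ + ν ξ):
  F: 815.5 − 1(232.4) = 583.1
  D: 0 + 1(232.4) = 232.4
  E: 0 + 1(232.4) = 232.4
  G: 354.5 (inert)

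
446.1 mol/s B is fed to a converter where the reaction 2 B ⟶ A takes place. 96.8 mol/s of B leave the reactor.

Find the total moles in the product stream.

For B: n = n₀ − 2ξ → 96.8 = 446.1 − 2ξ, giving ξ = 174.7 mol/s.
Outlet amounts (n = n₀ + ν ξ):
  B: 446.1 − 2(174.7) = 96.8
  A: 0 + 1(174.7) = 174.7
Total out = 96.8 + 174.7 = 271.5 mol/s.

271 mol/s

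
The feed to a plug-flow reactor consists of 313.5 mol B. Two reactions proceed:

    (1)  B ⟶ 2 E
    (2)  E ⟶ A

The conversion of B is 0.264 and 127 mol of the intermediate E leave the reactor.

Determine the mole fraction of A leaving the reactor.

0.0972

Conversion of B: B consumed = 1ξ₁ = 0.264 × 313.5 → ξ₁ = 82.76 mol.
E balance: n_E = 0 + 2ξ₁ − 1ξ₂ = 127 → ξ₂ = (2·82.76 − 127)/1 = 38.53 mol.
Outlet amounts (n = n₀ + Σ ν·ξ):
  B: 313.5 − 1(82.76) = 230.7
  E: 0 + 2(82.76) − 1(38.53) = 127
  A: 0 + 1(38.53) = 38.53
Total out = 396.3 mol; y_A = 38.53 / 396.3 = 0.09723.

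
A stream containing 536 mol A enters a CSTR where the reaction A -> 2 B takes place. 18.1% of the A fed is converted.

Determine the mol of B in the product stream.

194 mol

A reacted = 0.181 × 536 = 97.02 mol; ν_A = −1, so ξ = 97.02/1 = 97.02 mol.
Outlet amounts (n = n₀ + ν ξ):
  A: 536 − 1(97.02) = 439
  B: 0 + 2(97.02) = 194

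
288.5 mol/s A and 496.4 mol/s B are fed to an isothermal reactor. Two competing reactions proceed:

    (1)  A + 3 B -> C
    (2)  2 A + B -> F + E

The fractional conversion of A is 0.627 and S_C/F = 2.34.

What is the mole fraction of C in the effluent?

0.216

Conversion of A: A consumed = 0.627 × 288.5 = 180.9 mol/s = 1ξ₁ + 2ξ₂.
Selectivity: 1ξ₁ / (1ξ₂) = 2.34 → ξ₁ = 2.34 ξ₂.
Substitute: (1·2.34 + 2) ξ₂ = 180.9 → ξ₂ = 41.68 mol/s, ξ₁ = 97.53 mol/s.
Outlet amounts (n = n₀ + Σ ν·ξ):
  A: 288.5 − 1(97.53) − 2(41.68) = 107.6
  B: 496.4 − 3(97.53) − 1(41.68) = 162.1
  C: 0 + 1(97.53) = 97.53
  F: 0 + 1(41.68) = 41.68
  E: 0 + 1(41.68) = 41.68
Total out = 450.6 mol/s; y_C = 97.53 / 450.6 = 0.2164.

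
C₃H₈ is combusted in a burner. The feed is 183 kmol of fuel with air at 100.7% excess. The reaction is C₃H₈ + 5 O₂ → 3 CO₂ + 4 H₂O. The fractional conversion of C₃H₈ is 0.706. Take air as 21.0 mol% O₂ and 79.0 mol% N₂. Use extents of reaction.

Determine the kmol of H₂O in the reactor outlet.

Stoichiometric O₂ = 5 × 183 = 915 kmol; O₂ fed = 915 × 2.007 = 1836 kmol.
N₂ fed = 1836 × 79/21 = 6908 kmol.
Fuel reacted = 0.706 × 183 → ξ = 129.2 kmol.
Outlet (n = n₀ + ν ξ):
  C₃H₈: 183 − 1(129.2) = 53.8
  O₂: 1836 − 5(129.2) = 1190
  N₂: 6908 (inert)
  CO₂: 0 + 3(129.2) = 387.6
  H₂O: 0 + 4(129.2) = 516.8

517 kmol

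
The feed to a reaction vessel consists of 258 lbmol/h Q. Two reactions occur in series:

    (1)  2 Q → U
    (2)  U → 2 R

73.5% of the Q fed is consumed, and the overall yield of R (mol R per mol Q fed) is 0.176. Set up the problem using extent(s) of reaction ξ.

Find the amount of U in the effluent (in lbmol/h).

Conversion of Q: Q consumed = 2ξ₁ = 0.735 × 258 → ξ₁ = 94.81 lbmol/h.
Yield of R: 2ξ₂ / 258 = 0.176 → ξ₂ = 22.7 lbmol/h.
Outlet amounts (n = n₀ + Σ ν·ξ):
  Q: 258 − 2(94.81) = 68.37
  U: 0 + 1(94.81) − 1(22.7) = 72.11
  R: 0 + 2(22.7) = 45.41

72.1 lbmol/h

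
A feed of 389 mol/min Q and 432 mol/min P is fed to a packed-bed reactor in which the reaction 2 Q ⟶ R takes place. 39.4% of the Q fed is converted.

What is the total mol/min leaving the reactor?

Q reacted = 0.394 × 389 = 153.3 mol/min; ν_Q = −2, so ξ = 153.3/2 = 76.63 mol/min.
Outlet amounts (n = n₀ + ν ξ):
  Q: 389 − 2(76.63) = 235.7
  R: 0 + 1(76.63) = 76.63
  P: 432 (inert)
Total out = 235.7 + 76.63 + 432 = 744.4 mol/min.

744 mol/min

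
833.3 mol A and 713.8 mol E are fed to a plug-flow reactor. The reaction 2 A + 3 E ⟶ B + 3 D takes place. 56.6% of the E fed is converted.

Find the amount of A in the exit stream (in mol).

E reacted = 0.566 × 713.8 = 404 mol; ν_E = −3, so ξ = 404/3 = 134.7 mol.
Outlet amounts (n = n₀ + ν ξ):
  A: 833.3 − 2(134.7) = 564
  E: 713.8 − 3(134.7) = 309.8
  B: 0 + 1(134.7) = 134.7
  D: 0 + 3(134.7) = 404

564 mol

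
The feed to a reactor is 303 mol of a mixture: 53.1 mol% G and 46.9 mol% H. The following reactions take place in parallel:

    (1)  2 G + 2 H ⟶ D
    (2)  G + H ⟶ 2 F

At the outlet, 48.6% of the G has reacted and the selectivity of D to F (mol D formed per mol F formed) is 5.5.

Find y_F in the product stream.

0.0356

Conversion of G: G consumed = 0.486 × 160.9 = 78.19 mol = 2ξ₁ + 1ξ₂.
Selectivity: 1ξ₁ / (2ξ₂) = 5.5 → ξ₁ = 11 ξ₂.
Substitute: (2·11 + 1) ξ₂ = 78.19 → ξ₂ = 3.4 mol, ξ₁ = 37.4 mol.
Outlet amounts (n = n₀ + Σ ν·ξ):
  G: 160.9 − 2(37.4) − 1(3.4) = 82.7
  H: 142.1 − 2(37.4) − 1(3.4) = 63.91
  D: 0 + 1(37.4) = 37.4
  F: 0 + 2(3.4) = 6.799
Total out = 190.8 mol; y_F = 6.799 / 190.8 = 0.03564.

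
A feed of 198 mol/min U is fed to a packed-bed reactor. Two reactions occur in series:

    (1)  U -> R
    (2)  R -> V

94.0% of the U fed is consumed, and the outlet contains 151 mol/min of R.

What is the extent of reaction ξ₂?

ξ₂ = 35.1 mol/min

Conversion of U: U consumed = 1ξ₁ = 0.94 × 198 → ξ₁ = 186.1 mol/min.
R balance: n_R = 0 + 1ξ₁ − 1ξ₂ = 151 → ξ₂ = (1·186.1 − 151)/1 = 35.12 mol/min.
Outlet amounts (n = n₀ + Σ ν·ξ):
  U: 198 − 1(186.1) = 11.88
  R: 0 + 1(186.1) − 1(35.12) = 151
  V: 0 + 1(35.12) = 35.12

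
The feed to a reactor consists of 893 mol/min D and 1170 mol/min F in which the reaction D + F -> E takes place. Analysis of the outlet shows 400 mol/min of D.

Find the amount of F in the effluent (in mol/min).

For D: n = n₀ − 1ξ → 400 = 893 − 1ξ, giving ξ = 493 mol/min.
Outlet amounts (n = n₀ + ν ξ):
  D: 893 − 1(493) = 400
  F: 1170 − 1(493) = 677
  E: 0 + 1(493) = 493

677 mol/min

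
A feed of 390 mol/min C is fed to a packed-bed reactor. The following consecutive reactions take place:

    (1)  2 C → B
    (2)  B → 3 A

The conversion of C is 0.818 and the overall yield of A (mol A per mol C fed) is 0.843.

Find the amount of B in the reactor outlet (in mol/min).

49.9 mol/min

Conversion of C: C consumed = 2ξ₁ = 0.818 × 390 → ξ₁ = 159.5 mol/min.
Yield of A: 3ξ₂ / 390 = 0.843 → ξ₂ = 109.6 mol/min.
Outlet amounts (n = n₀ + Σ ν·ξ):
  C: 390 − 2(159.5) = 70.98
  B: 0 + 1(159.5) − 1(109.6) = 49.92
  A: 0 + 3(109.6) = 328.8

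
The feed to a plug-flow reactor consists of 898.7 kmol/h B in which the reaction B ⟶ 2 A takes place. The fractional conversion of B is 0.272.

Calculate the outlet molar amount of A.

B reacted = 0.272 × 898.7 = 244.4 kmol/h; ν_B = −1, so ξ = 244.4/1 = 244.4 kmol/h.
Outlet amounts (n = n₀ + ν ξ):
  B: 898.7 − 1(244.4) = 654.3
  A: 0 + 2(244.4) = 488.9

489 kmol/h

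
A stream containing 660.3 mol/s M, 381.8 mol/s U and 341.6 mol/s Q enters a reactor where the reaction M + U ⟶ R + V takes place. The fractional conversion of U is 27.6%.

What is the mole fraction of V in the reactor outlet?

0.0762

U reacted = 0.276 × 381.8 = 105.4 mol/s; ν_U = −1, so ξ = 105.4/1 = 105.4 mol/s.
Outlet amounts (n = n₀ + ν ξ):
  M: 660.3 − 1(105.4) = 554.9
  U: 381.8 − 1(105.4) = 276.4
  R: 0 + 1(105.4) = 105.4
  V: 0 + 1(105.4) = 105.4
  Q: 341.6 (inert)
Total out = 1384 mol/s; y_V = 105.4 / 1384 = 0.07616.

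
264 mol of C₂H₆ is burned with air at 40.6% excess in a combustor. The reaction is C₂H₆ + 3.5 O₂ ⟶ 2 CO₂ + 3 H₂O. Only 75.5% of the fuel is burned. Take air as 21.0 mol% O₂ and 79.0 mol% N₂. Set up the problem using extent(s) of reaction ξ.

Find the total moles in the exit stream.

Stoichiometric O₂ = 3.5 × 264 = 924 mol; O₂ fed = 924 × 1.406 = 1299 mol.
N₂ fed = 1299 × 79/21 = 4887 mol.
Fuel reacted = 0.755 × 264 → ξ = 199.3 mol.
Outlet (n = n₀ + ν ξ):
  C₂H₆: 264 − 1(199.3) = 64.68
  O₂: 1299 − 3.5(199.3) = 601.5
  N₂: 4887 (inert)
  CO₂: 0 + 2(199.3) = 398.6
  H₂O: 0 + 3(199.3) = 598
Total out = 64.68 + 601.5 + 4887 + 398.6 + 598 = 6550 mol.

6550 mol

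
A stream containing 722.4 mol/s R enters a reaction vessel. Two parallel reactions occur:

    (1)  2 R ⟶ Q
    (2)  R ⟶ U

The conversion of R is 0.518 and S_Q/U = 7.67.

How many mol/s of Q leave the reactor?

176 mol/s

Conversion of R: R consumed = 0.518 × 722.4 = 374.2 mol/s = 2ξ₁ + 1ξ₂.
Selectivity: 1ξ₁ / (1ξ₂) = 7.67 → ξ₁ = 7.67 ξ₂.
Substitute: (2·7.67 + 1) ξ₂ = 374.2 → ξ₂ = 22.9 mol/s, ξ₁ = 175.7 mol/s.
Outlet amounts (n = n₀ + Σ ν·ξ):
  R: 722.4 − 2(175.7) − 1(22.9) = 348.2
  Q: 0 + 1(175.7) = 175.7
  U: 0 + 1(22.9) = 22.9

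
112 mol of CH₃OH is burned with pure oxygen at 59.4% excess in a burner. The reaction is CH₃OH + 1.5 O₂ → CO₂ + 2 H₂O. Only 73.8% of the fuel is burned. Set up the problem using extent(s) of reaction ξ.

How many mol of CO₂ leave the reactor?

Stoichiometric O₂ = 1.5 × 112 = 168 mol; O₂ fed = 168 × 1.594 = 267.8 mol.
Fuel reacted = 0.738 × 112 → ξ = 82.66 mol.
Outlet (n = n₀ + ν ξ):
  CH₃OH: 112 − 1(82.66) = 29.34
  O₂: 267.8 − 1.5(82.66) = 143.8
  CO₂: 0 + 1(82.66) = 82.66
  H₂O: 0 + 2(82.66) = 165.3

82.7 mol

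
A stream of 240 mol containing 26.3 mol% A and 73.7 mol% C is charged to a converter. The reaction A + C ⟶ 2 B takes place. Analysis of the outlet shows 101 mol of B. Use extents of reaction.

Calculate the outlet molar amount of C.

For B: n = n₀ + 2ξ → 101 = 0 + 2ξ, giving ξ = 50.5 mol.
Outlet amounts (n = n₀ + ν ξ):
  A: 63.12 − 1(50.5) = 12.62
  C: 176.9 − 1(50.5) = 126.4
  B: 0 + 2(50.5) = 101

126 mol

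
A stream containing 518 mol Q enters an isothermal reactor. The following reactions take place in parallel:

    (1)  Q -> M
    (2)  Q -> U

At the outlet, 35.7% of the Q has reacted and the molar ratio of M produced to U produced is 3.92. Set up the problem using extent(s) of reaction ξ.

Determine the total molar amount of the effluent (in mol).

518 mol

Conversion of Q: Q consumed = 0.357 × 518 = 184.9 mol = 1ξ₁ + 1ξ₂.
Selectivity: 1ξ₁ / (1ξ₂) = 3.92 → ξ₁ = 3.92 ξ₂.
Substitute: (1·3.92 + 1) ξ₂ = 184.9 → ξ₂ = 37.59 mol, ξ₁ = 147.3 mol.
Outlet amounts (n = n₀ + Σ ν·ξ):
  Q: 518 − 1(147.3) − 1(37.59) = 333.1
  M: 0 + 1(147.3) = 147.3
  U: 0 + 1(37.59) = 37.59
Total out = 333.1 + 147.3 + 37.59 = 518 mol.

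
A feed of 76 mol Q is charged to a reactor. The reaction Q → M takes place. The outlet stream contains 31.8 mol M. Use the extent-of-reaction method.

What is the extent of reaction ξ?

ξ = 31.8 mol

For M: n = n₀ + 1ξ → 31.8 = 0 + 1ξ, giving ξ = 31.8 mol.
Outlet amounts (n = n₀ + ν ξ):
  Q: 76 − 1(31.8) = 44.2
  M: 0 + 1(31.8) = 31.8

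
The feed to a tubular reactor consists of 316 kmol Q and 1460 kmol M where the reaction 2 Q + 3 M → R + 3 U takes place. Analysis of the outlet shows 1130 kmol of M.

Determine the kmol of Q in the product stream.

For M: n = n₀ − 3ξ → 1130 = 1460 − 3ξ, giving ξ = 110 kmol.
Outlet amounts (n = n₀ + ν ξ):
  Q: 316 − 2(110) = 96
  M: 1460 − 3(110) = 1130
  R: 0 + 1(110) = 110
  U: 0 + 3(110) = 330

96 kmol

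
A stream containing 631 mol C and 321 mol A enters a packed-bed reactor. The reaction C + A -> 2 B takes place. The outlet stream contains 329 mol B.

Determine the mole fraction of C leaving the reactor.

0.49

For B: n = n₀ + 2ξ → 329 = 0 + 2ξ, giving ξ = 164.5 mol.
Outlet amounts (n = n₀ + ν ξ):
  C: 631 − 1(164.5) = 466.5
  A: 321 − 1(164.5) = 156.5
  B: 0 + 2(164.5) = 329
Total out = 952 mol; y_C = 466.5 / 952 = 0.49.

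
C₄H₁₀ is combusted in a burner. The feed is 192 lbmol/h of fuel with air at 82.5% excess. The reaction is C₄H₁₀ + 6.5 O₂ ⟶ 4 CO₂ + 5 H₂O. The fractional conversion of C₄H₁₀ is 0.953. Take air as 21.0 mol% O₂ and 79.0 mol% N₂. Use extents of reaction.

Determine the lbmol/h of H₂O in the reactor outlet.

915 lbmol/h

Stoichiometric O₂ = 6.5 × 192 = 1248 lbmol/h; O₂ fed = 1248 × 1.825 = 2278 lbmol/h.
N₂ fed = 2278 × 79/21 = 8568 lbmol/h.
Fuel reacted = 0.953 × 192 → ξ = 183 lbmol/h.
Outlet (n = n₀ + ν ξ):
  C₄H₁₀: 192 − 1(183) = 9.024
  O₂: 2278 − 6.5(183) = 1088
  N₂: 8568 (inert)
  CO₂: 0 + 4(183) = 731.9
  H₂O: 0 + 5(183) = 914.9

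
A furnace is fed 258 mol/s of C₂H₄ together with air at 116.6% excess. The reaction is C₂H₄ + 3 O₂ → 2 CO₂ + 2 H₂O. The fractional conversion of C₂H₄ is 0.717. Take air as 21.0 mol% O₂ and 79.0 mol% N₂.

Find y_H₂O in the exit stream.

Stoichiometric O₂ = 3 × 258 = 774 mol/s; O₂ fed = 774 × 2.166 = 1676 mol/s.
N₂ fed = 1676 × 79/21 = 6307 mol/s.
Fuel reacted = 0.717 × 258 → ξ = 185 mol/s.
Outlet (n = n₀ + ν ξ):
  C₂H₄: 258 − 1(185) = 73.01
  O₂: 1676 − 3(185) = 1122
  N₂: 6307 (inert)
  CO₂: 0 + 2(185) = 370
  H₂O: 0 + 2(185) = 370
Total out = 8241 mol/s; y_H₂O = 370 / 8241 = 0.04489.

0.0449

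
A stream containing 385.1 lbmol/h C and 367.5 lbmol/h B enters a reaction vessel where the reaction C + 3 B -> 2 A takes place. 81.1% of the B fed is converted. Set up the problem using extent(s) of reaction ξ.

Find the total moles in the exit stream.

B reacted = 0.811 × 367.5 = 298 lbmol/h; ν_B = −3, so ξ = 298/3 = 99.35 lbmol/h.
Outlet amounts (n = n₀ + ν ξ):
  C: 385.1 − 1(99.35) = 285.8
  B: 367.5 − 3(99.35) = 69.46
  A: 0 + 2(99.35) = 198.7
Total out = 285.8 + 69.46 + 198.7 = 553.9 lbmol/h.

554 lbmol/h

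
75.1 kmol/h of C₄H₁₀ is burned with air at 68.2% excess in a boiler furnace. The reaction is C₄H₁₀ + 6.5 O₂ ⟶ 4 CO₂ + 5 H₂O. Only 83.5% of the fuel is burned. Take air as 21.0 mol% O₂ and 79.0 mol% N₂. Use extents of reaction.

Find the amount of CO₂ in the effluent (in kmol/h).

Stoichiometric O₂ = 6.5 × 75.1 = 488.1 kmol/h; O₂ fed = 488.1 × 1.682 = 821.1 kmol/h.
N₂ fed = 821.1 × 79/21 = 3089 kmol/h.
Fuel reacted = 0.835 × 75.1 → ξ = 62.71 kmol/h.
Outlet (n = n₀ + ν ξ):
  C₄H₁₀: 75.1 − 1(62.71) = 12.39
  O₂: 821.1 − 6.5(62.71) = 413.5
  N₂: 3089 (inert)
  CO₂: 0 + 4(62.71) = 250.8
  H₂O: 0 + 5(62.71) = 313.5

251 kmol/h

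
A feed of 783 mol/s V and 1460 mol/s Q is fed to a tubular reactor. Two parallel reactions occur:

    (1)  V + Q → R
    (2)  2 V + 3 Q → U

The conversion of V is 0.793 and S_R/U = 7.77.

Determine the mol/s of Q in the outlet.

Conversion of V: V consumed = 0.793 × 783 = 620.9 mol/s = 1ξ₁ + 2ξ₂.
Selectivity: 1ξ₁ / (1ξ₂) = 7.77 → ξ₁ = 7.77 ξ₂.
Substitute: (1·7.77 + 2) ξ₂ = 620.9 → ξ₂ = 63.55 mol/s, ξ₁ = 493.8 mol/s.
Outlet amounts (n = n₀ + Σ ν·ξ):
  V: 783 − 1(493.8) − 2(63.55) = 162.1
  Q: 1460 − 1(493.8) − 3(63.55) = 775.5
  R: 0 + 1(493.8) = 493.8
  U: 0 + 1(63.55) = 63.55

776 mol/s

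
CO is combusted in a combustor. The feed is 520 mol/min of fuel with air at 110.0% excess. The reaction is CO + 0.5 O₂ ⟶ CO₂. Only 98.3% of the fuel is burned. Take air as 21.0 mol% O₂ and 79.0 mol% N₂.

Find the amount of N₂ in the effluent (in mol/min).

Stoichiometric O₂ = 0.5 × 520 = 260 mol/min; O₂ fed = 260 × 2.100 = 546 mol/min.
N₂ fed = 546 × 79/21 = 2054 mol/min.
Fuel reacted = 0.983 × 520 → ξ = 511.2 mol/min.
Outlet (n = n₀ + ν ξ):
  CO: 520 − 1(511.2) = 8.84
  O₂: 546 − 0.5(511.2) = 290.4
  N₂: 2054 (inert)
  CO₂: 0 + 1(511.2) = 511.2

2050 mol/min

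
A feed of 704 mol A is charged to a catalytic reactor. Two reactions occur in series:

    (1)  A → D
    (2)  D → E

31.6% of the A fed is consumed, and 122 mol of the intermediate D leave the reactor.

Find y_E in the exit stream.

0.143

Conversion of A: A consumed = 1ξ₁ = 0.316 × 704 → ξ₁ = 222.5 mol.
D balance: n_D = 0 + 1ξ₁ − 1ξ₂ = 122 → ξ₂ = (1·222.5 − 122)/1 = 100.5 mol.
Outlet amounts (n = n₀ + Σ ν·ξ):
  A: 704 − 1(222.5) = 481.5
  D: 0 + 1(222.5) − 1(100.5) = 122
  E: 0 + 1(100.5) = 100.5
Total out = 704 mol; y_E = 100.5 / 704 = 0.1427.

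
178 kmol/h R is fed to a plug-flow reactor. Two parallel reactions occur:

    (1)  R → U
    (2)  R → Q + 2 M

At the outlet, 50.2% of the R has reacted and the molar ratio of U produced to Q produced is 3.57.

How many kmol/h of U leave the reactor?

69.8 kmol/h

Conversion of R: R consumed = 0.502 × 178 = 89.36 kmol/h = 1ξ₁ + 1ξ₂.
Selectivity: 1ξ₁ / (1ξ₂) = 3.57 → ξ₁ = 3.57 ξ₂.
Substitute: (1·3.57 + 1) ξ₂ = 89.36 → ξ₂ = 19.55 kmol/h, ξ₁ = 69.8 kmol/h.
Outlet amounts (n = n₀ + Σ ν·ξ):
  R: 178 − 1(69.8) − 1(19.55) = 88.64
  U: 0 + 1(69.8) = 69.8
  Q: 0 + 1(19.55) = 19.55
  M: 0 + 2(19.55) = 39.11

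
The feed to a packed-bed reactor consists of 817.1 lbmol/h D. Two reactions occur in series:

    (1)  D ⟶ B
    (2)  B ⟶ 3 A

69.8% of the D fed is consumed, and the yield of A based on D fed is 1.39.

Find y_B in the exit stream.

0.122

Conversion of D: D consumed = 1ξ₁ = 0.698 × 817.1 → ξ₁ = 570.3 lbmol/h.
Yield of A: 3ξ₂ / 817.1 = 1.39 → ξ₂ = 378.6 lbmol/h.
Outlet amounts (n = n₀ + Σ ν·ξ):
  D: 817.1 − 1(570.3) = 246.8
  B: 0 + 1(570.3) − 1(378.6) = 191.7
  A: 0 + 3(378.6) = 1136
Total out = 1574 lbmol/h; y_B = 191.7 / 1574 = 0.1218.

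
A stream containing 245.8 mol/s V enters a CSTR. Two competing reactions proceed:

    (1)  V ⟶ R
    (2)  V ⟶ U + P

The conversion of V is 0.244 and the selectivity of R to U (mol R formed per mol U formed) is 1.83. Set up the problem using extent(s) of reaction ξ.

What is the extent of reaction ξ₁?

Conversion of V: V consumed = 0.244 × 245.8 = 59.98 mol/s = 1ξ₁ + 1ξ₂.
Selectivity: 1ξ₁ / (1ξ₂) = 1.83 → ξ₁ = 1.83 ξ₂.
Substitute: (1·1.83 + 1) ξ₂ = 59.98 → ξ₂ = 21.19 mol/s, ξ₁ = 38.78 mol/s.
Outlet amounts (n = n₀ + Σ ν·ξ):
  V: 245.8 − 1(38.78) − 1(21.19) = 185.8
  R: 0 + 1(38.78) = 38.78
  U: 0 + 1(21.19) = 21.19
  P: 0 + 1(21.19) = 21.19

ξ₁ = 38.8 mol/s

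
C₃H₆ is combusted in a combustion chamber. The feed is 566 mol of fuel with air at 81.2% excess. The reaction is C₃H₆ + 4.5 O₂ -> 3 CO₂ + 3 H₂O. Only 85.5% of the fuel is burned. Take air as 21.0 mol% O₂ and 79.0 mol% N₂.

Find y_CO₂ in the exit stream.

0.0637

Stoichiometric O₂ = 4.5 × 566 = 2547 mol; O₂ fed = 2547 × 1.812 = 4615 mol.
N₂ fed = 4615 × 79/21 = 17360 mol.
Fuel reacted = 0.855 × 566 → ξ = 483.9 mol.
Outlet (n = n₀ + ν ξ):
  C₃H₆: 566 − 1(483.9) = 82.07
  O₂: 4615 − 4.5(483.9) = 2437
  N₂: 17360 (inert)
  CO₂: 0 + 3(483.9) = 1452
  H₂O: 0 + 3(483.9) = 1452
Total out = 22780 mol; y_CO₂ = 1452 / 22780 = 0.06372.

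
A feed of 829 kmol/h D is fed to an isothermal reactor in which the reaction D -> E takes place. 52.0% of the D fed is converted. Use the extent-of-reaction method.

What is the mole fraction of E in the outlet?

0.52

D reacted = 0.52 × 829 = 431.1 kmol/h; ν_D = −1, so ξ = 431.1/1 = 431.1 kmol/h.
Outlet amounts (n = n₀ + ν ξ):
  D: 829 − 1(431.1) = 397.9
  E: 0 + 1(431.1) = 431.1
Total out = 829 kmol/h; y_E = 431.1 / 829 = 0.52.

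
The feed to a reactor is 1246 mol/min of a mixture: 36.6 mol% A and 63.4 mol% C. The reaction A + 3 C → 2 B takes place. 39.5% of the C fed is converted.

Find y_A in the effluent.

C reacted = 0.395 × 790 = 312 mol/min; ν_C = −3, so ξ = 312/3 = 104 mol/min.
Outlet amounts (n = n₀ + ν ξ):
  A: 456 − 1(104) = 352
  C: 790 − 3(104) = 477.9
  B: 0 + 2(104) = 208
Total out = 1038 mol/min; y_A = 352 / 1038 = 0.3391.

0.339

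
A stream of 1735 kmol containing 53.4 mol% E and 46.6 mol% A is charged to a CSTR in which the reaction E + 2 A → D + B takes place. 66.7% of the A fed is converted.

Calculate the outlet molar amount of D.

A reacted = 0.667 × 808.5 = 539.3 kmol; ν_A = −2, so ξ = 539.3/2 = 269.6 kmol.
Outlet amounts (n = n₀ + ν ξ):
  E: 926.5 − 1(269.6) = 656.9
  A: 808.5 − 2(269.6) = 269.2
  D: 0 + 1(269.6) = 269.6
  B: 0 + 1(269.6) = 269.6

270 kmol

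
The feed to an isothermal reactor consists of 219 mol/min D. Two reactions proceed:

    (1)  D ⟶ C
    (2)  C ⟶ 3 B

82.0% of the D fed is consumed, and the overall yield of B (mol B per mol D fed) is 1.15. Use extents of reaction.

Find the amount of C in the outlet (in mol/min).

95.6 mol/min

Conversion of D: D consumed = 1ξ₁ = 0.82 × 219 → ξ₁ = 179.6 mol/min.
Yield of B: 3ξ₂ / 219 = 1.15 → ξ₂ = 83.95 mol/min.
Outlet amounts (n = n₀ + Σ ν·ξ):
  D: 219 − 1(179.6) = 39.42
  C: 0 + 1(179.6) − 1(83.95) = 95.63
  B: 0 + 3(83.95) = 251.9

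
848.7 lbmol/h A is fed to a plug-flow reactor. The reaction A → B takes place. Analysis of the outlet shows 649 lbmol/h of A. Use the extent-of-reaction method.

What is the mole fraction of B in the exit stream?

For A: n = n₀ − 1ξ → 649 = 848.7 − 1ξ, giving ξ = 199.7 lbmol/h.
Outlet amounts (n = n₀ + ν ξ):
  A: 848.7 − 1(199.7) = 649
  B: 0 + 1(199.7) = 199.7
Total out = 848.7 lbmol/h; y_B = 199.7 / 848.7 = 0.2353.

0.235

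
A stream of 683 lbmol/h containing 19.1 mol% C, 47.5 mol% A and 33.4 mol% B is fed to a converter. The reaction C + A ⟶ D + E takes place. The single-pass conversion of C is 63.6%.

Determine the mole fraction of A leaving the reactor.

0.354

C reacted = 0.636 × 130.5 = 82.97 lbmol/h; ν_C = −1, so ξ = 82.97/1 = 82.97 lbmol/h.
Outlet amounts (n = n₀ + ν ξ):
  C: 130.5 − 1(82.97) = 47.48
  A: 324.4 − 1(82.97) = 241.5
  D: 0 + 1(82.97) = 82.97
  E: 0 + 1(82.97) = 82.97
  B: 228.1 (inert)
Total out = 683 lbmol/h; y_A = 241.5 / 683 = 0.3535.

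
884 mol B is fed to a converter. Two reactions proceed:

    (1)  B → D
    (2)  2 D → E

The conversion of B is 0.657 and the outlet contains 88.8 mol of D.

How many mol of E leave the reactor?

Conversion of B: B consumed = 1ξ₁ = 0.657 × 884 → ξ₁ = 580.8 mol.
D balance: n_D = 0 + 1ξ₁ − 2ξ₂ = 88.8 → ξ₂ = (1·580.8 − 88.8)/2 = 246 mol.
Outlet amounts (n = n₀ + Σ ν·ξ):
  B: 884 − 1(580.8) = 303.2
  D: 0 + 1(580.8) − 2(246) = 88.8
  E: 0 + 1(246) = 246

246 mol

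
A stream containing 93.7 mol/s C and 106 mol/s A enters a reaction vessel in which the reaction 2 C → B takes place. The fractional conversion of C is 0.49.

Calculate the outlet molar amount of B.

C reacted = 0.49 × 93.7 = 45.91 mol/s; ν_C = −2, so ξ = 45.91/2 = 22.96 mol/s.
Outlet amounts (n = n₀ + ν ξ):
  C: 93.7 − 2(22.96) = 47.79
  B: 0 + 1(22.96) = 22.96
  A: 106 (inert)

23 mol/s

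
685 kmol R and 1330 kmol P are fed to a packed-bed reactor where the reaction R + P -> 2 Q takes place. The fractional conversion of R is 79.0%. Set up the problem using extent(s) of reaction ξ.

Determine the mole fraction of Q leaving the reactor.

R reacted = 0.79 × 685 = 541.1 kmol; ν_R = −1, so ξ = 541.1/1 = 541.1 kmol.
Outlet amounts (n = n₀ + ν ξ):
  R: 685 − 1(541.1) = 143.9
  P: 1330 − 1(541.1) = 788.9
  Q: 0 + 2(541.1) = 1082
Total out = 2015 kmol; y_Q = 1082 / 2015 = 0.5371.

0.537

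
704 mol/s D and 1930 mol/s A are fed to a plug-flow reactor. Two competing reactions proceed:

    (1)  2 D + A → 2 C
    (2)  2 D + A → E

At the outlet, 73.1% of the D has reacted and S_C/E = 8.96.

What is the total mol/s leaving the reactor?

Conversion of D: D consumed = 0.731 × 704 = 514.6 mol/s = 2ξ₁ + 2ξ₂.
Selectivity: 2ξ₁ / (1ξ₂) = 8.96 → ξ₁ = 4.48 ξ₂.
Substitute: (2·4.48 + 2) ξ₂ = 514.6 → ξ₂ = 46.95 mol/s, ξ₁ = 210.4 mol/s.
Outlet amounts (n = n₀ + Σ ν·ξ):
  D: 704 − 2(210.4) − 2(46.95) = 189.4
  A: 1930 − 1(210.4) − 1(46.95) = 1673
  C: 0 + 2(210.4) = 420.7
  E: 0 + 1(46.95) = 46.95
Total out = 189.4 + 1673 + 420.7 + 46.95 = 2330 mol/s.

2330 mol/s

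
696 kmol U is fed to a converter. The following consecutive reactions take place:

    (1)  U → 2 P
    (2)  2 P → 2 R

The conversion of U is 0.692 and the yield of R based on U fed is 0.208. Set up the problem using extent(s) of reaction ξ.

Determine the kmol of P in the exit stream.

Conversion of U: U consumed = 1ξ₁ = 0.692 × 696 → ξ₁ = 481.6 kmol.
Yield of R: 2ξ₂ / 696 = 0.208 → ξ₂ = 72.38 kmol.
Outlet amounts (n = n₀ + Σ ν·ξ):
  U: 696 − 1(481.6) = 214.4
  P: 0 + 2(481.6) − 2(72.38) = 818.5
  R: 0 + 2(72.38) = 144.8

818 kmol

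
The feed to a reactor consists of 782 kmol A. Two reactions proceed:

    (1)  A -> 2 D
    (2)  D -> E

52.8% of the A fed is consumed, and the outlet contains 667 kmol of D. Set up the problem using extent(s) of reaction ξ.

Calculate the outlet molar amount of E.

159 kmol

Conversion of A: A consumed = 1ξ₁ = 0.528 × 782 → ξ₁ = 412.9 kmol.
D balance: n_D = 0 + 2ξ₁ − 1ξ₂ = 667 → ξ₂ = (2·412.9 − 667)/1 = 158.8 kmol.
Outlet amounts (n = n₀ + Σ ν·ξ):
  A: 782 − 1(412.9) = 369.1
  D: 0 + 2(412.9) − 1(158.8) = 667
  E: 0 + 1(158.8) = 158.8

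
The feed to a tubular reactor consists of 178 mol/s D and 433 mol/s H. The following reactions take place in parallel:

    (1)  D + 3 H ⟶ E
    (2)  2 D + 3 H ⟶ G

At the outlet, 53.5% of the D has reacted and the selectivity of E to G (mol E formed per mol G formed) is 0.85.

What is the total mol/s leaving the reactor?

Conversion of D: D consumed = 0.535 × 178 = 95.23 mol/s = 1ξ₁ + 2ξ₂.
Selectivity: 1ξ₁ / (1ξ₂) = 0.85 → ξ₁ = 0.85 ξ₂.
Substitute: (1·0.85 + 2) ξ₂ = 95.23 → ξ₂ = 33.41 mol/s, ξ₁ = 28.4 mol/s.
Outlet amounts (n = n₀ + Σ ν·ξ):
  D: 178 − 1(28.4) − 2(33.41) = 82.77
  H: 433 − 3(28.4) − 3(33.41) = 247.6
  E: 0 + 1(28.4) = 28.4
  G: 0 + 1(33.41) = 33.41
Total out = 82.77 + 247.6 + 28.4 + 33.41 = 392.1 mol/s.

392 mol/s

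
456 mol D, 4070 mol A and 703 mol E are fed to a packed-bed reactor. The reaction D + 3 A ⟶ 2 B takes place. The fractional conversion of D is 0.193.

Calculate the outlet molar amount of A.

3810 mol

D reacted = 0.193 × 456 = 88.01 mol; ν_D = −1, so ξ = 88.01/1 = 88.01 mol.
Outlet amounts (n = n₀ + ν ξ):
  D: 456 − 1(88.01) = 368
  A: 4070 − 3(88.01) = 3806
  B: 0 + 2(88.01) = 176
  E: 703 (inert)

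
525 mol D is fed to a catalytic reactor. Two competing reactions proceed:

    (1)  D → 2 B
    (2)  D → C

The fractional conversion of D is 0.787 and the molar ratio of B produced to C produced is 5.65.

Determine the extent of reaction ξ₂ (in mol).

ξ₂ = 108 mol

Conversion of D: D consumed = 0.787 × 525 = 413.2 mol = 1ξ₁ + 1ξ₂.
Selectivity: 2ξ₁ / (1ξ₂) = 5.65 → ξ₁ = 2.825 ξ₂.
Substitute: (1·2.825 + 1) ξ₂ = 413.2 → ξ₂ = 108 mol, ξ₁ = 305.2 mol.
Outlet amounts (n = n₀ + Σ ν·ξ):
  D: 525 − 1(305.2) − 1(108) = 111.8
  B: 0 + 2(305.2) = 610.3
  C: 0 + 1(108) = 108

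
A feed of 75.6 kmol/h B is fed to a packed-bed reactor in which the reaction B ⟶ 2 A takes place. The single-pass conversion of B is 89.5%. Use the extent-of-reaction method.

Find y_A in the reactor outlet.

B reacted = 0.895 × 75.6 = 67.66 kmol/h; ν_B = −1, so ξ = 67.66/1 = 67.66 kmol/h.
Outlet amounts (n = n₀ + ν ξ):
  B: 75.6 − 1(67.66) = 7.938
  A: 0 + 2(67.66) = 135.3
Total out = 143.3 kmol/h; y_A = 135.3 / 143.3 = 0.9446.

0.945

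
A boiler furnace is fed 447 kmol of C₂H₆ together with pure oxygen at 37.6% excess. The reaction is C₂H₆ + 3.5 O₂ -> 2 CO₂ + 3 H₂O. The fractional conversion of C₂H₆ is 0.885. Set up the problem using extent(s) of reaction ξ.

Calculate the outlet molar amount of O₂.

768 kmol

Stoichiometric O₂ = 3.5 × 447 = 1564 kmol; O₂ fed = 1564 × 1.376 = 2153 kmol.
Fuel reacted = 0.885 × 447 → ξ = 395.6 kmol.
Outlet (n = n₀ + ν ξ):
  C₂H₆: 447 − 1(395.6) = 51.4
  O₂: 2153 − 3.5(395.6) = 768.2
  CO₂: 0 + 2(395.6) = 791.2
  H₂O: 0 + 3(395.6) = 1187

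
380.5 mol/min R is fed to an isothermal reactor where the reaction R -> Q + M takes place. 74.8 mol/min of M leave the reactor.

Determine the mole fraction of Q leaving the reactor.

For M: n = n₀ + 1ξ → 74.8 = 0 + 1ξ, giving ξ = 74.8 mol/min.
Outlet amounts (n = n₀ + ν ξ):
  R: 380.5 − 1(74.8) = 305.7
  Q: 0 + 1(74.8) = 74.8
  M: 0 + 1(74.8) = 74.8
Total out = 455.3 mol/min; y_Q = 74.8 / 455.3 = 0.1643.

0.164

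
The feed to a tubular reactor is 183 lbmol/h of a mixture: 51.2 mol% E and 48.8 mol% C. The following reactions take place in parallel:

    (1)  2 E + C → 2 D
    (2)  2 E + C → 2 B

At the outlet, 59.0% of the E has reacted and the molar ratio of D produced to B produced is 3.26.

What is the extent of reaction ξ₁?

Conversion of E: E consumed = 0.59 × 93.7 = 55.28 lbmol/h = 2ξ₁ + 2ξ₂.
Selectivity: 2ξ₁ / (2ξ₂) = 3.26 → ξ₁ = 3.26 ξ₂.
Substitute: (2·3.26 + 2) ξ₂ = 55.28 → ξ₂ = 6.488 lbmol/h, ξ₁ = 21.15 lbmol/h.
Outlet amounts (n = n₀ + Σ ν·ξ):
  E: 93.7 − 2(21.15) − 2(6.488) = 38.42
  C: 89.3 − 1(21.15) − 1(6.488) = 61.66
  D: 0 + 2(21.15) = 42.3
  B: 0 + 2(6.488) = 12.98

ξ₁ = 21.2 lbmol/h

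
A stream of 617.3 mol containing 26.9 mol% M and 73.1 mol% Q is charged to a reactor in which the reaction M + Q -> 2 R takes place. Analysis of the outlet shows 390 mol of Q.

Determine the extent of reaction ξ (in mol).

For Q: n = n₀ − 1ξ → 390 = 451.2 − 1ξ, giving ξ = 61.25 mol.
Outlet amounts (n = n₀ + ν ξ):
  M: 166.1 − 1(61.25) = 104.8
  Q: 451.2 − 1(61.25) = 390
  R: 0 + 2(61.25) = 122.5

ξ = 61.2 mol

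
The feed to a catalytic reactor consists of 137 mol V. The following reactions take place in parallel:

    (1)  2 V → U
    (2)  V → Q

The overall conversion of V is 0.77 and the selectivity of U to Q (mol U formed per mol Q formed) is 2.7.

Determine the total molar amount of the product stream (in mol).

92.5 mol

Conversion of V: V consumed = 0.77 × 137 = 105.5 mol = 2ξ₁ + 1ξ₂.
Selectivity: 1ξ₁ / (1ξ₂) = 2.7 → ξ₁ = 2.7 ξ₂.
Substitute: (2·2.7 + 1) ξ₂ = 105.5 → ξ₂ = 16.48 mol, ξ₁ = 44.5 mol.
Outlet amounts (n = n₀ + Σ ν·ξ):
  V: 137 − 2(44.5) − 1(16.48) = 31.51
  U: 0 + 1(44.5) = 44.5
  Q: 0 + 1(16.48) = 16.48
Total out = 31.51 + 44.5 + 16.48 = 92.5 mol.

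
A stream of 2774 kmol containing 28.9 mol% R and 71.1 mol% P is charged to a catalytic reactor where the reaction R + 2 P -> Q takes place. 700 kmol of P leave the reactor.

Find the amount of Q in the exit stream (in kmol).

636 kmol

For P: n = n₀ − 2ξ → 700 = 1972 − 2ξ, giving ξ = 636.2 kmol.
Outlet amounts (n = n₀ + ν ξ):
  R: 801.7 − 1(636.2) = 165.5
  P: 1972 − 2(636.2) = 700
  Q: 0 + 1(636.2) = 636.2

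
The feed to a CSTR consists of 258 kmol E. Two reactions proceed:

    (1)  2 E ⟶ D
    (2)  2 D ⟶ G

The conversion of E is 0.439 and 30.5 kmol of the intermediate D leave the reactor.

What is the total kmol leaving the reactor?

188 kmol

Conversion of E: E consumed = 2ξ₁ = 0.439 × 258 → ξ₁ = 56.63 kmol.
D balance: n_D = 0 + 1ξ₁ − 2ξ₂ = 30.5 → ξ₂ = (1·56.63 − 30.5)/2 = 13.07 kmol.
Outlet amounts (n = n₀ + Σ ν·ξ):
  E: 258 − 2(56.63) = 144.7
  D: 0 + 1(56.63) − 2(13.07) = 30.5
  G: 0 + 1(13.07) = 13.07
Total out = 144.7 + 30.5 + 13.07 = 188.3 kmol.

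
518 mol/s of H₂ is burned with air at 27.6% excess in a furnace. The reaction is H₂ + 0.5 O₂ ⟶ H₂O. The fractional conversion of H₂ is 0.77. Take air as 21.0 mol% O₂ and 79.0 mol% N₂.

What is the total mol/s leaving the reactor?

1890 mol/s

Stoichiometric O₂ = 0.5 × 518 = 259 mol/s; O₂ fed = 259 × 1.276 = 330.5 mol/s.
N₂ fed = 330.5 × 79/21 = 1243 mol/s.
Fuel reacted = 0.77 × 518 → ξ = 398.9 mol/s.
Outlet (n = n₀ + ν ξ):
  H₂: 518 − 1(398.9) = 119.1
  O₂: 330.5 − 0.5(398.9) = 131.1
  N₂: 1243 (inert)
  H₂O: 0 + 1(398.9) = 398.9
Total out = 119.1 + 131.1 + 1243 + 398.9 = 1892 mol/s.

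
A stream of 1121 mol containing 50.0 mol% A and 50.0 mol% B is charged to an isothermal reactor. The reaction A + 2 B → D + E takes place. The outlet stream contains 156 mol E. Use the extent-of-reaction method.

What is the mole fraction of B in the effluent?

0.258

For E: n = n₀ + 1ξ → 156 = 0 + 1ξ, giving ξ = 156 mol.
Outlet amounts (n = n₀ + ν ξ):
  A: 560.5 − 1(156) = 404.5
  B: 560.5 − 2(156) = 248.5
  D: 0 + 1(156) = 156
  E: 0 + 1(156) = 156
Total out = 965 mol; y_B = 248.5 / 965 = 0.2575.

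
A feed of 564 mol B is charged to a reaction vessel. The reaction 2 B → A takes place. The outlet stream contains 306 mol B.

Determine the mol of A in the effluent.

For B: n = n₀ − 2ξ → 306 = 564 − 2ξ, giving ξ = 129 mol.
Outlet amounts (n = n₀ + ν ξ):
  B: 564 − 2(129) = 306
  A: 0 + 1(129) = 129

129 mol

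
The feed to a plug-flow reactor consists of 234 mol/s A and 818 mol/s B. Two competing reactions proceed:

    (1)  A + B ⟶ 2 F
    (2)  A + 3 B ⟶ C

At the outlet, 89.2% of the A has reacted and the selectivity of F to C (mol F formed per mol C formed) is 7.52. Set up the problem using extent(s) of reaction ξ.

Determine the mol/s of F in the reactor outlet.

Conversion of A: A consumed = 0.892 × 234 = 208.7 mol/s = 1ξ₁ + 1ξ₂.
Selectivity: 2ξ₁ / (1ξ₂) = 7.52 → ξ₁ = 3.76 ξ₂.
Substitute: (1·3.76 + 1) ξ₂ = 208.7 → ξ₂ = 43.85 mol/s, ξ₁ = 164.9 mol/s.
Outlet amounts (n = n₀ + Σ ν·ξ):
  A: 234 − 1(164.9) − 1(43.85) = 25.27
  B: 818 − 1(164.9) − 3(43.85) = 521.6
  F: 0 + 2(164.9) = 329.8
  C: 0 + 1(43.85) = 43.85

330 mol/s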